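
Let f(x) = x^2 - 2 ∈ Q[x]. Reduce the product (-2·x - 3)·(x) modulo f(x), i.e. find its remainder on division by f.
First multiply in Q[x] without reducing: a · b = -2·x^2 - 3·x. Now divide by f(x) = x^2 - 2, eliminating the leading term at each step:
  leading term -2·x^2: subtract (-2)·f(x) = 4 - 2·x^2, leaving -3·x - 4
The degree is now < 2, so this is the remainder. Hence a · b ≡ -3·x - 4 in Q[x]/(f).

Final answer: a · b ≡ -3·x - 4 (mod f(x))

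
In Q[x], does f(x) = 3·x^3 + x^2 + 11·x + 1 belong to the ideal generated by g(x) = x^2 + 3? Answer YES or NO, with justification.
In Q[x] the ideal (g) consists of all multiples of g, so f ∈ (g) iff g | f, i.e. iff the remainder of f on division by g is 0. Divide f by g (g is monic, so eliminate the leading term of the running remainder at each step):
  leading term 3·x^3: subtract (3·x)·g(x) = 3·x^3 + 9·x, leaving x^2 + 2·x + 1
  leading term x^2: subtract (1)·g(x) = x^2 + 3, leaving 2·x - 2
The remainder r(x) = 2·x - 2 ≠ 0 (and deg r < deg g), so g ∤ f, i.e. f ∉ (g).

Final answer: NO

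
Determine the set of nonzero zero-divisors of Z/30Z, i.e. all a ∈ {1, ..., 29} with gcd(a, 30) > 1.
An element a ∈ Z/30Z (with a ≠ 0) is a zero-divisor iff gcd(a, 30) > 1 (because a is a unit precisely when gcd(a, n) = 1, and in Z/nZ every nonzero, non-unit element is a zero-divisor). Scan a = 1, ..., 29 and keep those with gcd(a, 30) > 1:
  gcd(2, 30) = 2, gcd(3, 30) = 3, gcd(4, 30) = 2, gcd(5, 30) = 5, gcd(6, 30) = 6, gcd(8, 30) = 2, gcd(9, 30) = 3, gcd(10, 30) = 10, gcd(12, 30) = 6, gcd(14, 30) = 2, gcd(15, 30) = 15, gcd(16, 30) = 2, gcd(18, 30) = 6, gcd(20, 30) = 10, gcd(21, 30) = 3, gcd(22, 30) = 2, gcd(24, 30) = 6, gcd(25, 30) = 5, gcd(26, 30) = 2, gcd(27, 30) = 3, gcd(28, 30) = 2.
All other a ∈ {1, ..., 29} have gcd(a, 30) = 1 and are units. So the nonzero zero-divisors are exactly the 21 values of a appearing in this scan.

Final answer: nonzero zero-divisors of Z/30Z = {2, 3, 4, 5, 6, 8, 9, 10, 12, 14, 15, 16, 18, 20, 21, 22, 24, 25, 26, 27, 28}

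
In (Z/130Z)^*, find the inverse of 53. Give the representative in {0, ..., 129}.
53^(−1) ≡ 27 (mod 130)

Apply the extended Euclidean algorithm to (130, 53), tracking rows (r, s, t) with s·130 + t·53 = r. Each division r_prev = q·r_cur + r_new produces the new row as (previous row) − q·(current row):
  row A: (130, 1, 0)   [1·130 + 0·53 = 130]
  row B: (53, 0, 1)   [0·130 + 1·53 = 53]
  130 = 2·53 + 24   → row C = row A − 2·row B = (24, 1, −2)   [check: 1·130 − 2·53 = 24]
  53 = 2·24 + 5   → row D = row B − 2·row C = (5, −2, 5)   [check: −2·130 + 5·53 = 5]
  24 = 4·5 + 4   → row E = row C − 4·row D = (4, 9, −22)   [check: 9·130 − 22·53 = 4]
  5 = 1·4 + 1   → row F = row D − 1·row E = (1, −11, 27)   [check: −11·130 + 27·53 = 1]
  4 = 4·1 + 0   → remainder 0, stop. gcd = 1 (last nonzero row F).
The gcd is 1, so 53 is invertible mod 130. The last nonzero row gives −11·130 + 27·53 = 1, so t = 27. So 53^(−1) ≡ 27 (mod 130). Verify: 53 · 27 = 1431 ≡ 1 (mod 130). ✓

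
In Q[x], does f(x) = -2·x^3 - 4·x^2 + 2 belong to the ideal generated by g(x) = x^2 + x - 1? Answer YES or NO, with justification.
YES

In Q[x] the ideal (g) consists of all multiples of g, so f ∈ (g) iff g | f, i.e. iff the remainder of f on division by g is 0. Divide f by g (g is monic, so eliminate the leading term of the running remainder at each step):
  leading term -2·x^3: subtract (-2·x)·g(x) = -2·x^3 - 2·x^2 + 2·x, leaving -2·x^2 - 2·x + 2
  leading term -2·x^2: subtract (-2)·g(x) = -2·x^2 - 2·x + 2, leaving 0
The remainder is 0, so f(x) = g(x) · h(x) with h(x) = -2·x - 2. Hence g | f, i.e. f ∈ (g).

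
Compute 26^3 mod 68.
32

Use repeated squaring. Binary(3) = 11. Walk through the bits of the exponent 3 left-to-right: at each bit after the leading one, square the running value, then multiply by 26 if the bit is 1 (always reducing mod 68):
  bit 1 = 1 (leading): start with 26.
  bit 2 = 1: square 26^2 = 676 ≡ 64; bit is 1, so multiply 64·26 = 1664 ≡ 32 (mod 68).
Final value: 26^3 ≡ 32 (mod 68).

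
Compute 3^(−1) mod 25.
3^(−1) ≡ 17 (mod 25)

Apply the extended Euclidean algorithm to (25, 3), tracking rows (r, s, t) with s·25 + t·3 = r. Each division r_prev = q·r_cur + r_new produces the new row as (previous row) − q·(current row):
  row A: (25, 1, 0)   [1·25 + 0·3 = 25]
  row B: (3, 0, 1)   [0·25 + 1·3 = 3]
  25 = 8·3 + 1   → row C = row A − 8·row B = (1, 1, −8)   [check: 1·25 − 8·3 = 1]
  3 = 3·1 + 0   → remainder 0, stop. gcd = 1 (last nonzero row C).
The gcd is 1, so 3 is invertible mod 25. The last nonzero row gives 1·25 − 8·3 = 1, so t = −8. So 3^(−1) ≡ −8 ≡ 17 (mod 25). Verify: 3 · 17 = 51 ≡ 1 (mod 25). ✓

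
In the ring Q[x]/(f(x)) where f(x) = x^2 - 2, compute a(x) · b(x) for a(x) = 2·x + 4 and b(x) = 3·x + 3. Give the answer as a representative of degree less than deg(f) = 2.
a · b ≡ 18·x + 24 (mod f(x))

First multiply in Q[x] without reducing: a · b = 6·x^2 + 18·x + 12. Now divide by f(x) = x^2 - 2, eliminating the leading term at each step:
  leading term 6·x^2: subtract (6)·f(x) = 6·x^2 - 12, leaving 18·x + 24
The degree is now < 2, so this is the remainder. Hence a · b ≡ 18·x + 24 in Q[x]/(f).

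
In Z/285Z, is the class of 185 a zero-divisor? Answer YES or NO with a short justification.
YES

gcd(185, 285) = 5 > 1, so 185 is not a unit in Z/285Z. In Z/nZ every nonzero non-unit is a zero-divisor: explicitly, take b = 285/gcd = 57 ≠ 0 (mod 285); then 185·57 = 10545 = 37·285, i.e. 185·57 ≡ 0 (mod 285). So 185 is a zero-divisor.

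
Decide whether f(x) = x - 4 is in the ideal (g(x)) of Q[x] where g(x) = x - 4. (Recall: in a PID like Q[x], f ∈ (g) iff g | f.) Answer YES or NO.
YES

In Q[x] the ideal (g) consists of all multiples of g, so f ∈ (g) iff g | f, i.e. iff the remainder of f on division by g is 0. Divide f by g (g is monic, so eliminate the leading term of the running remainder at each step):
  leading term x: subtract (1)·g(x) = x - 4, leaving 0
The remainder is 0, so f(x) = g(x) · h(x) with h(x) = 1. Hence g | f, i.e. f ∈ (g).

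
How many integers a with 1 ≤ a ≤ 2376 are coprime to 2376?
720

The number of a ∈ {1, ..., 2376} with gcd(a, 2376) = 1 is by definition Euler's totient φ(2376). φ is multiplicative, with φ(p^e) = p^e − p^(e−1). Factorise 2376 = 2^3 · 3^3 · 11. Then
  φ(2376) = (2^3 − 2^2) · (3^3 − 3^2) · (11 − 1) = 4 · 18 · 10 = 720.
So there are 720 such integers.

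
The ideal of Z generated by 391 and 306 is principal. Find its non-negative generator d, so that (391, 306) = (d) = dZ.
In the PID Z, (a, b) is generated by gcd(a, b). Compute gcd(391, 306) with the extended Euclidean algorithm, tracking rows (r, s, t) with s·391 + t·306 = r:
  row A: (391, 1, 0)   [1·391 + 0·306 = 391]
  row B: (306, 0, 1)   [0·391 + 1·306 = 306]
  391 = 1·306 + 85   → row C = row A − 1·row B = (85, 1, −1)   [check: 1·391 − 1·306 = 85]
  306 = 3·85 + 51   → row D = row B − 3·row C = (51, −3, 4)   [check: −3·391 + 4·306 = 51]
  85 = 1·51 + 34   → row E = row C − 1·row D = (34, 4, −5)   [check: 4·391 − 5·306 = 34]
  51 = 1·34 + 17   → row F = row D − 1·row E = (17, −7, 9)   [check: −7·391 + 9·306 = 17]
  34 = 2·17 + 0   → remainder 0, stop. gcd = 17 (last nonzero row F).
So gcd(391, 306) = 17, with Bézout identity −7·391 + 9·306 = 17. Containment (⊇): the Bézout identity exhibits 17 as an element of (391, 306), giving (17) ⊆ (391, 306). Containment (⊆): since 17 | 391 and 17 | 306 (391 = 17·23, 306 = 17·18), every Z-linear combination of 391 and 306 is divisible by 17, so (391, 306) ⊆ (17). Therefore (391, 306) = (17), d = 17.

Final answer: (391, 306) = (17); d = 17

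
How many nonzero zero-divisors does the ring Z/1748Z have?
In Z/1748Z each nonzero element is either a unit (gcd with 1748 is 1) or a zero-divisor (gcd > 1). The number of units is φ(1748): factorise 1748 = 2^2 · 19 · 23, so φ(1748) = (2^2 − 2^1) · (19 − 1) · (23 − 1) = 2 · 18 · 22 = 792. The nonzero elements number 1748 − 1 = 1747. Hence the nonzero zero-divisors number 1747 − 792 = 955.

Final answer: Z/1748Z has 955 nonzero zero-divisors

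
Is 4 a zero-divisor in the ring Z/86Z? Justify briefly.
YES

gcd(4, 86) = 2 > 1, so 4 is not a unit in Z/86Z. In Z/nZ every nonzero non-unit is a zero-divisor: explicitly, take b = 86/gcd = 43 ≠ 0 (mod 86); then 4·43 = 172 = 2·86, i.e. 4·43 ≡ 0 (mod 86). So 4 is a zero-divisor.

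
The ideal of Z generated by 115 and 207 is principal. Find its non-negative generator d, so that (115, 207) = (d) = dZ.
In the PID Z, (a, b) is generated by gcd(a, b). Compute gcd(207, 115) with the extended Euclidean algorithm, tracking rows (r, s, t) with s·207 + t·115 = r:
  row A: (207, 1, 0)   [1·207 + 0·115 = 207]
  row B: (115, 0, 1)   [0·207 + 1·115 = 115]
  207 = 1·115 + 92   → row C = row A − 1·row B = (92, 1, −1)   [check: 1·207 − 1·115 = 92]
  115 = 1·92 + 23   → row D = row B − 1·row C = (23, −1, 2)   [check: −1·207 + 2·115 = 23]
  92 = 4·23 + 0   → remainder 0, stop. gcd = 23 (last nonzero row D).
So gcd(115, 207) = 23, with Bézout identity −1·207 + 2·115 = 23. Containment (⊇): the Bézout identity exhibits 23 as an element of (115, 207), giving (23) ⊆ (115, 207). Containment (⊆): since 23 | 115 and 23 | 207 (115 = 23·5, 207 = 23·9), every Z-linear combination of 115 and 207 is divisible by 23, so (115, 207) ⊆ (23). Therefore (115, 207) = (23), d = 23.

Final answer: (115, 207) = (23); d = 23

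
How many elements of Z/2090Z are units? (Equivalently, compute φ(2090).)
An element a ∈ Z/2090Z is a unit iff gcd(a, 2090) = 1, so the number of units is φ(2090). φ is multiplicative, with φ(p^e) = p^e − p^(e−1). Factorise 2090 = 2 · 5 · 11 · 19. Then
  φ(2090) = (2 − 1) · (5 − 1) · (11 − 1) · (19 − 1) = 1 · 4 · 10 · 18 = 720.

Final answer: Z/2090Z has φ(2090) = 720 units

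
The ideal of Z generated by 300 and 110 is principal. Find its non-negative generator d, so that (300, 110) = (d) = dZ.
In the PID Z, (a, b) is generated by gcd(a, b). Compute gcd(300, 110) with the extended Euclidean algorithm, tracking rows (r, s, t) with s·300 + t·110 = r:
  row A: (300, 1, 0)   [1·300 + 0·110 = 300]
  row B: (110, 0, 1)   [0·300 + 1·110 = 110]
  300 = 2·110 + 80   → row C = row A − 2·row B = (80, 1, −2)   [check: 1·300 − 2·110 = 80]
  110 = 1·80 + 30   → row D = row B − 1·row C = (30, −1, 3)   [check: −1·300 + 3·110 = 30]
  80 = 2·30 + 20   → row E = row C − 2·row D = (20, 3, −8)   [check: 3·300 − 8·110 = 20]
  30 = 1·20 + 10   → row F = row D − 1·row E = (10, −4, 11)   [check: −4·300 + 11·110 = 10]
  20 = 2·10 + 0   → remainder 0, stop. gcd = 10 (last nonzero row F).
So gcd(300, 110) = 10, with Bézout identity −4·300 + 11·110 = 10. Containment (⊇): the Bézout identity exhibits 10 as an element of (300, 110), giving (10) ⊆ (300, 110). Containment (⊆): since 10 | 300 and 10 | 110 (300 = 10·30, 110 = 10·11), every Z-linear combination of 300 and 110 is divisible by 10, so (300, 110) ⊆ (10). Therefore (300, 110) = (10), d = 10.

Final answer: (300, 110) = (10); d = 10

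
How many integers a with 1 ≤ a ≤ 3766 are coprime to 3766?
1608

The number of a ∈ {1, ..., 3766} with gcd(a, 3766) = 1 is by definition Euler's totient φ(3766). φ is multiplicative, with φ(p^e) = p^e − p^(e−1). Factorise 3766 = 2 · 7 · 269. Then
  φ(3766) = (2 − 1) · (7 − 1) · (269 − 1) = 1 · 6 · 268 = 1608.
So there are 1608 such integers.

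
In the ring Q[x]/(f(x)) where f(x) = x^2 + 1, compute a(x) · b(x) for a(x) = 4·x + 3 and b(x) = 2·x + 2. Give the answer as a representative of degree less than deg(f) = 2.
a · b ≡ 14·x - 2 (mod f(x))

First multiply in Q[x] without reducing: a · b = 8·x^2 + 14·x + 6. Now divide by f(x) = x^2 + 1, eliminating the leading term at each step:
  leading term 8·x^2: subtract (8)·f(x) = 8·x^2 + 8, leaving 14·x - 2
The degree is now < 2, so this is the remainder. Hence a · b ≡ 14·x - 2 in Q[x]/(f).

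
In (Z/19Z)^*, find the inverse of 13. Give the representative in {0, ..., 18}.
Apply the extended Euclidean algorithm to (19, 13), tracking rows (r, s, t) with s·19 + t·13 = r. Each division r_prev = q·r_cur + r_new produces the new row as (previous row) − q·(current row):
  row A: (19, 1, 0)   [1·19 + 0·13 = 19]
  row B: (13, 0, 1)   [0·19 + 1·13 = 13]
  19 = 1·13 + 6   → row C = row A − 1·row B = (6, 1, −1)   [check: 1·19 − 1·13 = 6]
  13 = 2·6 + 1   → row D = row B − 2·row C = (1, −2, 3)   [check: −2·19 + 3·13 = 1]
  6 = 6·1 + 0   → remainder 0, stop. gcd = 1 (last nonzero row D).
The gcd is 1, so 13 is invertible mod 19. The last nonzero row gives −2·19 + 3·13 = 1, so t = 3. So 13^(−1) ≡ 3 (mod 19). Verify: 13 · 3 = 39 ≡ 1 (mod 19). ✓

Final answer: 13^(−1) ≡ 3 (mod 19)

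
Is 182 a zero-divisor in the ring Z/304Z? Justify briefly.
gcd(182, 304) = 2 > 1, so 182 is not a unit in Z/304Z. In Z/nZ every nonzero non-unit is a zero-divisor: explicitly, take b = 304/gcd = 152 ≠ 0 (mod 304); then 182·152 = 27664 = 91·304, i.e. 182·152 ≡ 0 (mod 304). So 182 is a zero-divisor.

Final answer: YES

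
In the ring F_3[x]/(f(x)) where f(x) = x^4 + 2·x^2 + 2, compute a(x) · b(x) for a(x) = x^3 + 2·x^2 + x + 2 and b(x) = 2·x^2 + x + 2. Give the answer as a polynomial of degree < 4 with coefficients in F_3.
a · b ≡ 2·x^3 + 2·x^2 (mod f(x))

Multiply as integer polynomials: a · b = 2·x^5 + 5·x^4 + 6·x^3 + 9·x^2 + 4·x + 4. Reducing coefficients mod 3: a · b ≡ 2·x^5 + 2·x^4 + x + 1. Now divide by f(x) = x^4 + 2·x^2 + 2 in F_3[x], eliminating the leading term at each step:
  leading term 2·x^5: subtract (2·x)·f(x) = 2·x^5 + x^3 + x, leaving 2·x^4 + 2·x^3 + 1 (coefficients mod 3)
  leading term 2·x^4: subtract (2)·f(x) = 2·x^4 + x^2 + 1, leaving 2·x^3 + 2·x^2 (coefficients mod 3)
The degree is now < 4, so this is the remainder. Hence a · b ≡ 2·x^3 + 2·x^2 in F_3[x]/(f).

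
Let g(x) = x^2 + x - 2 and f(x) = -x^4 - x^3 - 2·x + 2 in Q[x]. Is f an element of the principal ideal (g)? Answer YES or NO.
In Q[x] the ideal (g) consists of all multiples of g, so f ∈ (g) iff g | f, i.e. iff the remainder of f on division by g is 0. Divide f by g (g is monic, so eliminate the leading term of the running remainder at each step):
  leading term -x^4: subtract (-x^2)·g(x) = -x^4 - x^3 + 2·x^2, leaving -2·x^2 - 2·x + 2
  leading term -2·x^2: subtract (-2)·g(x) = -2·x^2 - 2·x + 4, leaving -2
The remainder r(x) = -2 ≠ 0 (and deg r < deg g), so g ∤ f, i.e. f ∉ (g).

Final answer: NO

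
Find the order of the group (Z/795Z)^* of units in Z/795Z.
|(Z/795Z)^*| = 416

(Z/795Z)^* consists of the classes a with gcd(a, 795) = 1, so its order is φ(795). φ is multiplicative, with φ(p^e) = p^e − p^(e−1). Factorise 795 = 3 · 5 · 53. Then
  φ(795) = (3 − 1) · (5 − 1) · (53 − 1) = 2 · 4 · 52 = 416.
Thus |(Z/795Z)^*| = 416.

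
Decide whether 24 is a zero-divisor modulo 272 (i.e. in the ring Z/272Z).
gcd(24, 272) = 8 > 1, so 24 is not a unit in Z/272Z. In Z/nZ every nonzero non-unit is a zero-divisor: explicitly, take b = 272/gcd = 34 ≠ 0 (mod 272); then 24·34 = 816 = 3·272, i.e. 24·34 ≡ 0 (mod 272). So 24 is a zero-divisor.

Final answer: YES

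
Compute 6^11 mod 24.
Use repeated squaring. Binary(11) = 1011. Walk through the bits of the exponent 11 left-to-right: at each bit after the leading one, square the running value, then multiply by 6 if the bit is 1 (always reducing mod 24):
  bit 1 = 1 (leading): start with 6.
  bit 2 = 0: square 6^2 = 36 ≡ 12 (mod 24).
  bit 3 = 1: square 12^2 = 144 ≡ 0; bit is 1, so multiply 0·6 = 0 (mod 24).
  bit 4 = 1: square 0^2 = 0; bit is 1, so multiply 0·6 = 0 (mod 24).
Final value: 6^11 ≡ 0 (mod 24).

Final answer: 0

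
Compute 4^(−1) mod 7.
Apply the extended Euclidean algorithm to (7, 4), tracking rows (r, s, t) with s·7 + t·4 = r. Each division r_prev = q·r_cur + r_new produces the new row as (previous row) − q·(current row):
  row A: (7, 1, 0)   [1·7 + 0·4 = 7]
  row B: (4, 0, 1)   [0·7 + 1·4 = 4]
  7 = 1·4 + 3   → row C = row A − 1·row B = (3, 1, −1)   [check: 1·7 − 1·4 = 3]
  4 = 1·3 + 1   → row D = row B − 1·row C = (1, −1, 2)   [check: −1·7 + 2·4 = 1]
  3 = 3·1 + 0   → remainder 0, stop. gcd = 1 (last nonzero row D).
The gcd is 1, so 4 is invertible mod 7. The last nonzero row gives −1·7 + 2·4 = 1, so t = 2. So 4^(−1) ≡ 2 (mod 7). Verify: 4 · 2 = 8 ≡ 1 (mod 7). ✓

Final answer: 4^(−1) ≡ 2 (mod 7)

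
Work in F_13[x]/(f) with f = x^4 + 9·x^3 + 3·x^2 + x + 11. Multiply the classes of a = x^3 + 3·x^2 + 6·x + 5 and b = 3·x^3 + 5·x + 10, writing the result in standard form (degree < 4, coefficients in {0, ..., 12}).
a · b ≡ 2·x^3 + 11·x^2 + 3·x + 12 (mod f(x))

Multiply as integer polynomials: a · b = 3·x^6 + 9·x^5 + 23·x^4 + 40·x^3 + 60·x^2 + 85·x + 50. Reducing coefficients mod 13: a · b ≡ 3·x^6 + 9·x^5 + 10·x^4 + x^3 + 8·x^2 + 7·x + 11. Now divide by f(x) = x^4 + 9·x^3 + 3·x^2 + x + 11 in F_13[x], eliminating the leading term at each step:
  leading term 3·x^6: subtract (3·x^2)·f(x) = 3·x^6 + x^5 + 9·x^4 + 3·x^3 + 7·x^2, leaving 8·x^5 + x^4 + 11·x^3 + x^2 + 7·x + 11 (coefficients mod 13)
  leading term 8·x^5: subtract (8·x)·f(x) = 8·x^5 + 7·x^4 + 11·x^3 + 8·x^2 + 10·x, leaving 7·x^4 + 6·x^2 + 10·x + 11 (coefficients mod 13)
  leading term 7·x^4: subtract (7)·f(x) = 7·x^4 + 11·x^3 + 8·x^2 + 7·x + 12, leaving 2·x^3 + 11·x^2 + 3·x + 12 (coefficients mod 13)
The degree is now < 4, so this is the remainder. Hence a · b ≡ 2·x^3 + 11·x^2 + 3·x + 12 in F_13[x]/(f).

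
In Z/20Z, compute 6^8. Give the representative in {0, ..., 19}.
Use repeated squaring. Binary(8) = 1000. Walk through the bits of the exponent 8 left-to-right: at each bit after the leading one, square the running value, then multiply by 6 if the bit is 1 (always reducing mod 20):
  bit 1 = 1 (leading): start with 6.
  bit 2 = 0: square 6^2 = 36 ≡ 16 (mod 20).
  bit 3 = 0: square 16^2 = 256 ≡ 16 (mod 20).
  bit 4 = 0: square 16^2 = 256 ≡ 16 (mod 20).
Final value: 6^8 ≡ 16 (mod 20).

Final answer: 16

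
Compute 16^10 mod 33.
Use repeated squaring. Binary(10) = 1010. Walk through the bits of the exponent 10 left-to-right: at each bit after the leading one, square the running value, then multiply by 16 if the bit is 1 (always reducing mod 33):
  bit 1 = 1 (leading): start with 16.
  bit 2 = 0: square 16^2 = 256 ≡ 25 (mod 33).
  bit 3 = 1: square 25^2 = 625 ≡ 31; bit is 1, so multiply 31·16 = 496 ≡ 1 (mod 33).
  bit 4 = 0: square 1^2 = 1 (mod 33).
Final value: 16^10 ≡ 1 (mod 33).

Final answer: 1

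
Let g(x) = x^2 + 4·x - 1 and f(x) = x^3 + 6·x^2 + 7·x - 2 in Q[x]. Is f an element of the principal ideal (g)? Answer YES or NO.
In Q[x] the ideal (g) consists of all multiples of g, so f ∈ (g) iff g | f, i.e. iff the remainder of f on division by g is 0. Divide f by g (g is monic, so eliminate the leading term of the running remainder at each step):
  leading term x^3: subtract (x)·g(x) = x^3 + 4·x^2 - x, leaving 2·x^2 + 8·x - 2
  leading term 2·x^2: subtract (2)·g(x) = 2·x^2 + 8·x - 2, leaving 0
The remainder is 0, so f(x) = g(x) · h(x) with h(x) = x + 2. Hence g | f, i.e. f ∈ (g).

Final answer: YES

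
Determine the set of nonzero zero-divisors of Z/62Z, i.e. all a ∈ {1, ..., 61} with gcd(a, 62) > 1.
An element a ∈ Z/62Z (with a ≠ 0) is a zero-divisor iff gcd(a, 62) > 1 (because a is a unit precisely when gcd(a, n) = 1, and in Z/nZ every nonzero, non-unit element is a zero-divisor). Scan a = 1, ..., 61 and keep those with gcd(a, 62) > 1:
  gcd(2, 62) = 2, gcd(4, 62) = 2, gcd(6, 62) = 2, gcd(8, 62) = 2, gcd(10, 62) = 2, gcd(12, 62) = 2, gcd(14, 62) = 2, gcd(16, 62) = 2, gcd(18, 62) = 2, gcd(20, 62) = 2, gcd(22, 62) = 2, gcd(24, 62) = 2, gcd(26, 62) = 2, gcd(28, 62) = 2, gcd(30, 62) = 2, gcd(31, 62) = 31, gcd(32, 62) = 2, gcd(34, 62) = 2, gcd(36, 62) = 2, gcd(38, 62) = 2, gcd(40, 62) = 2, gcd(42, 62) = 2, gcd(44, 62) = 2, gcd(46, 62) = 2, gcd(48, 62) = 2, gcd(50, 62) = 2, gcd(52, 62) = 2, gcd(54, 62) = 2, gcd(56, 62) = 2, gcd(58, 62) = 2, gcd(60, 62) = 2.
All other a ∈ {1, ..., 61} have gcd(a, 62) = 1 and are units. So the nonzero zero-divisors are exactly the 31 values of a appearing in this scan.

Final answer: nonzero zero-divisors of Z/62Z = {2, 4, 6, 8, 10, 12, 14, 16, 18, 20, 22, 24, 26, 28, 30, 31, 32, 34, 36, 38, 40, 42, 44, 46, 48, 50, 52, 54, 56, 58, 60}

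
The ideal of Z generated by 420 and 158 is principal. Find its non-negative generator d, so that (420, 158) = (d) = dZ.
In the PID Z, (a, b) is generated by gcd(a, b). Compute gcd(420, 158) with the extended Euclidean algorithm, tracking rows (r, s, t) with s·420 + t·158 = r:
  row A: (420, 1, 0)   [1·420 + 0·158 = 420]
  row B: (158, 0, 1)   [0·420 + 1·158 = 158]
  420 = 2·158 + 104   → row C = row A − 2·row B = (104, 1, −2)   [check: 1·420 − 2·158 = 104]
  158 = 1·104 + 54   → row D = row B − 1·row C = (54, −1, 3)   [check: −1·420 + 3·158 = 54]
  104 = 1·54 + 50   → row E = row C − 1·row D = (50, 2, −5)   [check: 2·420 − 5·158 = 50]
  54 = 1·50 + 4   → row F = row D − 1·row E = (4, −3, 8)   [check: −3·420 + 8·158 = 4]
  50 = 12·4 + 2   → row G = row E − 12·row F = (2, 38, −101)   [check: 38·420 − 101·158 = 2]
  4 = 2·2 + 0   → remainder 0, stop. gcd = 2 (last nonzero row G).
So gcd(420, 158) = 2, with Bézout identity 38·420 − 101·158 = 2. Containment (⊇): the Bézout identity exhibits 2 as an element of (420, 158), giving (2) ⊆ (420, 158). Containment (⊆): since 2 | 420 and 2 | 158 (420 = 2·210, 158 = 2·79), every Z-linear combination of 420 and 158 is divisible by 2, so (420, 158) ⊆ (2). Therefore (420, 158) = (2), d = 2.

Final answer: (420, 158) = (2); d = 2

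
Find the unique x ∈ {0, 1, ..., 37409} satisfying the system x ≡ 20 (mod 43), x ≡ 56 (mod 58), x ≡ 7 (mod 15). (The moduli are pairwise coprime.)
x ≡ 1912 (mod 37410); the representative in [0, 37410) is 1912

The moduli 43, 58, 15 are pairwise coprime, so by the CRT there is a unique solution mod 43·58·15 = 37410.
Solve by successive substitution. Start with x ≡ 20 (mod 43).
  Combine with x ≡ 56 (mod 58): write x = 20 + 43·t and require 20 + 43·t ≡ 56 (mod 58), i.e. 43·t ≡ 56 − 20 ≡ 36 (mod 58). Since 43^(−1) ≡ 27 (mod 58), t ≡ 27·36 ≡ 44 (mod 58). So x ≡ 20 + 43·44 = 1912 (mod 2494).
  Combine with x ≡ 7 (mod 15): write x = 1912 + 2494·t and require 1912 + 2494·t ≡ 7 (mod 15), i.e. 2494·t ≡ 7 − 1912 ≡ 0 (mod 15). Since 2494^(−1) ≡ 4 (mod 15) (2494 ≡ 4 (mod 15)), t ≡ 4·0 ≡ 0 (mod 15). So x ≡ 1912 + 2494·0 = 1912 (mod 37410).
Unique solution in [0, 37410): x = 1912.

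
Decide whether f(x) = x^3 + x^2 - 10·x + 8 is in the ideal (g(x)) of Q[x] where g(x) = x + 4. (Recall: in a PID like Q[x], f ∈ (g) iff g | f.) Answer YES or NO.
In Q[x] the ideal (g) consists of all multiples of g, so f ∈ (g) iff g | f, i.e. iff the remainder of f on division by g is 0. Divide f by g (g is monic, so eliminate the leading term of the running remainder at each step):
  leading term x^3: subtract (x^2)·g(x) = x^3 + 4·x^2, leaving -3·x^2 - 10·x + 8
  leading term -3·x^2: subtract (-3·x)·g(x) = -3·x^2 - 12·x, leaving 2·x + 8
  leading term 2·x: subtract (2)·g(x) = 2·x + 8, leaving 0
The remainder is 0, so f(x) = g(x) · h(x) with h(x) = x^2 - 3·x + 2. Hence g | f, i.e. f ∈ (g).

Final answer: YES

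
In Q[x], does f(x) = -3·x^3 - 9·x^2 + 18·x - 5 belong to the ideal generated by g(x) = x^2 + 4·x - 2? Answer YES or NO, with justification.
In Q[x] the ideal (g) consists of all multiples of g, so f ∈ (g) iff g | f, i.e. iff the remainder of f on division by g is 0. Divide f by g (g is monic, so eliminate the leading term of the running remainder at each step):
  leading term -3·x^3: subtract (-3·x)·g(x) = -3·x^3 - 12·x^2 + 6·x, leaving 3·x^2 + 12·x - 5
  leading term 3·x^2: subtract (3)·g(x) = 3·x^2 + 12·x - 6, leaving 1
The remainder r(x) = 1 ≠ 0 (and deg r < deg g), so g ∤ f, i.e. f ∉ (g).

Final answer: NO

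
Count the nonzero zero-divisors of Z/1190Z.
Z/1190Z has 805 nonzero zero-divisors

In Z/1190Z each nonzero element is either a unit (gcd with 1190 is 1) or a zero-divisor (gcd > 1). The number of units is φ(1190): factorise 1190 = 2 · 5 · 7 · 17, so φ(1190) = (2 − 1) · (5 − 1) · (7 − 1) · (17 − 1) = 1 · 4 · 6 · 16 = 384. The nonzero elements number 1190 − 1 = 1189. Hence the nonzero zero-divisors number 1189 − 384 = 805.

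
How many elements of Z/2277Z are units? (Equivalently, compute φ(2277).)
An element a ∈ Z/2277Z is a unit iff gcd(a, 2277) = 1, so the number of units is φ(2277). φ is multiplicative, with φ(p^e) = p^e − p^(e−1). Factorise 2277 = 3^2 · 11 · 23. Then
  φ(2277) = (3^2 − 3^1) · (11 − 1) · (23 − 1) = 6 · 10 · 22 = 1320.

Final answer: Z/2277Z has φ(2277) = 1320 units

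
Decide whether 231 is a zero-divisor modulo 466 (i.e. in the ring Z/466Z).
gcd(231, 466) = 1, so 231 is a unit in Z/466Z (it has a multiplicative inverse). A unit cannot be a zero-divisor: if 231·b ≡ 0 then multiplying both sides by 231^(−1) gives b ≡ 0. So 231 is not a zero-divisor.

Final answer: NO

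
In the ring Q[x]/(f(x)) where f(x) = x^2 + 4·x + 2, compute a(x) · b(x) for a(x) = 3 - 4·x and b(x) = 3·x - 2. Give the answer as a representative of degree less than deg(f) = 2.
First multiply in Q[x] without reducing: a · b = -12·x^2 + 17·x - 6. Now divide by f(x) = x^2 + 4·x + 2, eliminating the leading term at each step:
  leading term -12·x^2: subtract (-12)·f(x) = -12·x^2 - 48·x - 24, leaving 65·x + 18
The degree is now < 2, so this is the remainder. Hence a · b ≡ 65·x + 18 in Q[x]/(f).

Final answer: a · b ≡ 65·x + 18 (mod f(x))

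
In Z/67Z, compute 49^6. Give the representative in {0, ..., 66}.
Use repeated squaring. Binary(6) = 110. Walk through the bits of the exponent 6 left-to-right: at each bit after the leading one, square the running value, then multiply by 49 if the bit is 1 (always reducing mod 67):
  bit 1 = 1 (leading): start with 49.
  bit 2 = 1: square 49^2 = 2401 ≡ 56; bit is 1, so multiply 56·49 = 2744 ≡ 64 (mod 67).
  bit 3 = 0: square 64^2 = 4096 ≡ 9 (mod 67).
Final value: 49^6 ≡ 9 (mod 67).

Final answer: 9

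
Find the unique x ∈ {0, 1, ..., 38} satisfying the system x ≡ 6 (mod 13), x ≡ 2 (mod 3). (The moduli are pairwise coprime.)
The moduli 13, 3 are pairwise coprime, so by the CRT there is a unique solution mod 13·3 = 39.
Solve by successive substitution. Start with x ≡ 6 (mod 13).
  Combine with x ≡ 2 (mod 3): write x = 6 + 13·t and require 6 + 13·t ≡ 2 (mod 3), i.e. 13·t ≡ 2 − 6 ≡ 2 (mod 3). Since 13^(−1) ≡ 1 (mod 3) (13 ≡ 1 (mod 3)), t ≡ 1·2 ≡ 2 (mod 3). So x ≡ 6 + 13·2 = 32 (mod 39).
Unique solution in [0, 39): x = 32.

Final answer: x ≡ 32 (mod 39); the representative in [0, 39) is 32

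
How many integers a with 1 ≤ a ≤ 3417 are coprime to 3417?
The number of a ∈ {1, ..., 3417} with gcd(a, 3417) = 1 is by definition Euler's totient φ(3417). φ is multiplicative, with φ(p^e) = p^e − p^(e−1). Factorise 3417 = 3 · 17 · 67. Then
  φ(3417) = (3 − 1) · (17 − 1) · (67 − 1) = 2 · 16 · 66 = 2112.
So there are 2112 such integers.

Final answer: 2112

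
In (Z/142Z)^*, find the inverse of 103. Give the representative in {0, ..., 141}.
103^(−1) ≡ 91 (mod 142)

Apply the extended Euclidean algorithm to (142, 103), tracking rows (r, s, t) with s·142 + t·103 = r. Each division r_prev = q·r_cur + r_new produces the new row as (previous row) − q·(current row):
  row A: (142, 1, 0)   [1·142 + 0·103 = 142]
  row B: (103, 0, 1)   [0·142 + 1·103 = 103]
  142 = 1·103 + 39   → row C = row A − 1·row B = (39, 1, −1)   [check: 1·142 − 1·103 = 39]
  103 = 2·39 + 25   → row D = row B − 2·row C = (25, −2, 3)   [check: −2·142 + 3·103 = 25]
  39 = 1·25 + 14   → row E = row C − 1·row D = (14, 3, −4)   [check: 3·142 − 4·103 = 14]
  25 = 1·14 + 11   → row F = row D − 1·row E = (11, −5, 7)   [check: −5·142 + 7·103 = 11]
  14 = 1·11 + 3   → row G = row E − 1·row F = (3, 8, −11)   [check: 8·142 − 11·103 = 3]
  11 = 3·3 + 2   → row H = row F − 3·row G = (2, −29, 40)   [check: −29·142 + 40·103 = 2]
  3 = 1·2 + 1   → row I = row G − 1·row H = (1, 37, −51)   [check: 37·142 − 51·103 = 1]
  2 = 2·1 + 0   → remainder 0, stop. gcd = 1 (last nonzero row I).
The gcd is 1, so 103 is invertible mod 142. The last nonzero row gives 37·142 − 51·103 = 1, so t = −51. So 103^(−1) ≡ −51 ≡ 91 (mod 142). Verify: 103 · 91 = 9373 ≡ 1 (mod 142). ✓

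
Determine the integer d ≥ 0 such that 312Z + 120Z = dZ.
In the PID Z, (a, b) is generated by gcd(a, b). Compute gcd(312, 120) with the extended Euclidean algorithm, tracking rows (r, s, t) with s·312 + t·120 = r:
  row A: (312, 1, 0)   [1·312 + 0·120 = 312]
  row B: (120, 0, 1)   [0·312 + 1·120 = 120]
  312 = 2·120 + 72   → row C = row A − 2·row B = (72, 1, −2)   [check: 1·312 − 2·120 = 72]
  120 = 1·72 + 48   → row D = row B − 1·row C = (48, −1, 3)   [check: −1·312 + 3·120 = 48]
  72 = 1·48 + 24   → row E = row C − 1·row D = (24, 2, −5)   [check: 2·312 − 5·120 = 24]
  48 = 2·24 + 0   → remainder 0, stop. gcd = 24 (last nonzero row E).
So gcd(312, 120) = 24, with Bézout identity 2·312 − 5·120 = 24. Containment (⊇): the Bézout identity exhibits 24 as an element of (312, 120), giving (24) ⊆ (312, 120). Containment (⊆): since 24 | 312 and 24 | 120 (312 = 24·13, 120 = 24·5), every Z-linear combination of 312 and 120 is divisible by 24, so (312, 120) ⊆ (24). Therefore (312, 120) = (24), d = 24.

Final answer: (312, 120) = (24); d = 24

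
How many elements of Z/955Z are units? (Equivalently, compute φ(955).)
An element a ∈ Z/955Z is a unit iff gcd(a, 955) = 1, so the number of units is φ(955). φ is multiplicative, with φ(p^e) = p^e − p^(e−1). Factorise 955 = 5 · 191. Then
  φ(955) = (5 − 1) · (191 − 1) = 4 · 190 = 760.

Final answer: Z/955Z has φ(955) = 760 units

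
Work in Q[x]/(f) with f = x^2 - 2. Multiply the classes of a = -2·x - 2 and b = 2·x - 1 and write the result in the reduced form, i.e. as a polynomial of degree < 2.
First multiply in Q[x] without reducing: a · b = -4·x^2 - 2·x + 2. Now divide by f(x) = x^2 - 2, eliminating the leading term at each step:
  leading term -4·x^2: subtract (-4)·f(x) = 8 - 4·x^2, leaving -2·x - 6
The degree is now < 2, so this is the remainder. Hence a · b ≡ -2·x - 6 in Q[x]/(f).

Final answer: a · b ≡ -2·x - 6 (mod f(x))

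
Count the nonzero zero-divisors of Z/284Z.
In Z/284Z each nonzero element is either a unit (gcd with 284 is 1) or a zero-divisor (gcd > 1). The number of units is φ(284): factorise 284 = 2^2 · 71, so φ(284) = (2^2 − 2^1) · (71 − 1) = 2 · 70 = 140. The nonzero elements number 284 − 1 = 283. Hence the nonzero zero-divisors number 283 − 140 = 143.

Final answer: Z/284Z has 143 nonzero zero-divisors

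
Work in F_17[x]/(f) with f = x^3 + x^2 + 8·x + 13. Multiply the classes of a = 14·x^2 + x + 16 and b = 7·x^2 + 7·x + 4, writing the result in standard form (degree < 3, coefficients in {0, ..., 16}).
Multiply as integer polynomials: a · b = 98·x^4 + 105·x^3 + 175·x^2 + 116·x + 64. Reducing coefficients mod 17: a · b ≡ 13·x^4 + 3·x^3 + 5·x^2 + 14·x + 13. Now divide by f(x) = x^3 + x^2 + 8·x + 13 in F_17[x], eliminating the leading term at each step:
  leading term 13·x^4: subtract (13·x)·f(x) = 13·x^4 + 13·x^3 + 2·x^2 + 16·x, leaving 7·x^3 + 3·x^2 + 15·x + 13 (coefficients mod 17)
  leading term 7·x^3: subtract (7)·f(x) = 7·x^3 + 7·x^2 + 5·x + 6, leaving 13·x^2 + 10·x + 7 (coefficients mod 17)
The degree is now < 3, so this is the remainder. Hence a · b ≡ 13·x^2 + 10·x + 7 in F_17[x]/(f).

Final answer: a · b ≡ 13·x^2 + 10·x + 7 (mod f(x))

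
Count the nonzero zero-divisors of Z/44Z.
Z/44Z has 23 nonzero zero-divisors

In Z/44Z each nonzero element is either a unit (gcd with 44 is 1) or a zero-divisor (gcd > 1). The number of units is φ(44): factorise 44 = 2^2 · 11, so φ(44) = (2^2 − 2^1) · (11 − 1) = 2 · 10 = 20. The nonzero elements number 44 − 1 = 43. Hence the nonzero zero-divisors number 43 − 20 = 23.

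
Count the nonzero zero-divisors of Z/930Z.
In Z/930Z each nonzero element is either a unit (gcd with 930 is 1) or a zero-divisor (gcd > 1). The number of units is φ(930): factorise 930 = 2 · 3 · 5 · 31, so φ(930) = (2 − 1) · (3 − 1) · (5 − 1) · (31 − 1) = 1 · 2 · 4 · 30 = 240. The nonzero elements number 930 − 1 = 929. Hence the nonzero zero-divisors number 929 − 240 = 689.

Final answer: Z/930Z has 689 nonzero zero-divisors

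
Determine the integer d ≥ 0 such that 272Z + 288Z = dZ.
In the PID Z, (a, b) is generated by gcd(a, b). Compute gcd(288, 272) with the extended Euclidean algorithm, tracking rows (r, s, t) with s·288 + t·272 = r:
  row A: (288, 1, 0)   [1·288 + 0·272 = 288]
  row B: (272, 0, 1)   [0·288 + 1·272 = 272]
  288 = 1·272 + 16   → row C = row A − 1·row B = (16, 1, −1)   [check: 1·288 − 1·272 = 16]
  272 = 17·16 + 0   → remainder 0, stop. gcd = 16 (last nonzero row C).
So gcd(272, 288) = 16, with Bézout identity 1·288 − 1·272 = 16. Containment (⊇): the Bézout identity exhibits 16 as an element of (272, 288), giving (16) ⊆ (272, 288). Containment (⊆): since 16 | 272 and 16 | 288 (272 = 16·17, 288 = 16·18), every Z-linear combination of 272 and 288 is divisible by 16, so (272, 288) ⊆ (16). Therefore (272, 288) = (16), d = 16.

Final answer: (272, 288) = (16); d = 16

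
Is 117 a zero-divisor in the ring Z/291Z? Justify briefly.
gcd(117, 291) = 3 > 1, so 117 is not a unit in Z/291Z. In Z/nZ every nonzero non-unit is a zero-divisor: explicitly, take b = 291/gcd = 97 ≠ 0 (mod 291); then 117·97 = 11349 = 39·291, i.e. 117·97 ≡ 0 (mod 291). So 117 is a zero-divisor.

Final answer: YES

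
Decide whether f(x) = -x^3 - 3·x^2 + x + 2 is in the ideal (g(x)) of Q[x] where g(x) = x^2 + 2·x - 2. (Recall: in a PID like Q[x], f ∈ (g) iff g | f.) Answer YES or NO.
NO

In Q[x] the ideal (g) consists of all multiples of g, so f ∈ (g) iff g | f, i.e. iff the remainder of f on division by g is 0. Divide f by g (g is monic, so eliminate the leading term of the running remainder at each step):
  leading term -x^3: subtract (-x)·g(x) = -x^3 - 2·x^2 + 2·x, leaving -x^2 - x + 2
  leading term -x^2: subtract (-1)·g(x) = -x^2 - 2·x + 2, leaving x
The remainder r(x) = x ≠ 0 (and deg r < deg g), so g ∤ f, i.e. f ∉ (g).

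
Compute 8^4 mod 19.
Use repeated squaring. Binary(4) = 100. Walk through the bits of the exponent 4 left-to-right: at each bit after the leading one, square the running value, then multiply by 8 if the bit is 1 (always reducing mod 19):
  bit 1 = 1 (leading): start with 8.
  bit 2 = 0: square 8^2 = 64 ≡ 7 (mod 19).
  bit 3 = 0: square 7^2 = 49 ≡ 11 (mod 19).
Final value: 8^4 ≡ 11 (mod 19).

Final answer: 11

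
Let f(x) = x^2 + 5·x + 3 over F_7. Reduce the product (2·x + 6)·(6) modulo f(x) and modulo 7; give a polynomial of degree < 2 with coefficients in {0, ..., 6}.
Multiply as integer polynomials: a · b = 12·x + 36. Reducing coefficients mod 7: a · b ≡ 5·x + 1. This already has degree < 2, so no reduction by f is needed. Hence a · b ≡ 5·x + 1 in F_7[x]/(f).

Final answer: a · b ≡ 5·x + 1 (mod f(x))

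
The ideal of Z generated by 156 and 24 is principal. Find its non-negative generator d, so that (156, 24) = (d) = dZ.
(156, 24) = (12); d = 12

In the PID Z, (a, b) is generated by gcd(a, b). Compute gcd(156, 24) with the extended Euclidean algorithm, tracking rows (r, s, t) with s·156 + t·24 = r:
  row A: (156, 1, 0)   [1·156 + 0·24 = 156]
  row B: (24, 0, 1)   [0·156 + 1·24 = 24]
  156 = 6·24 + 12   → row C = row A − 6·row B = (12, 1, −6)   [check: 1·156 − 6·24 = 12]
  24 = 2·12 + 0   → remainder 0, stop. gcd = 12 (last nonzero row C).
So gcd(156, 24) = 12, with Bézout identity 1·156 − 6·24 = 12. Containment (⊇): the Bézout identity exhibits 12 as an element of (156, 24), giving (12) ⊆ (156, 24). Containment (⊆): since 12 | 156 and 12 | 24 (156 = 12·13, 24 = 12·2), every Z-linear combination of 156 and 24 is divisible by 12, so (156, 24) ⊆ (12). Therefore (156, 24) = (12), d = 12.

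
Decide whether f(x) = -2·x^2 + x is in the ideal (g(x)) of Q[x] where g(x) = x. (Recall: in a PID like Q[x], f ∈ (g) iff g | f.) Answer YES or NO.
YES

In Q[x] the ideal (g) consists of all multiples of g, so f ∈ (g) iff g | f, i.e. iff the remainder of f on division by g is 0. Divide f by g (g is monic, so eliminate the leading term of the running remainder at each step):
  leading term -2·x^2: subtract (-2·x)·g(x) = -2·x^2, leaving x
  leading term x: subtract (1)·g(x) = x, leaving 0
The remainder is 0, so f(x) = g(x) · h(x) with h(x) = 1 - 2·x. Hence g | f, i.e. f ∈ (g).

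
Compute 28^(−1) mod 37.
Apply the extended Euclidean algorithm to (37, 28), tracking rows (r, s, t) with s·37 + t·28 = r. Each division r_prev = q·r_cur + r_new produces the new row as (previous row) − q·(current row):
  row A: (37, 1, 0)   [1·37 + 0·28 = 37]
  row B: (28, 0, 1)   [0·37 + 1·28 = 28]
  37 = 1·28 + 9   → row C = row A − 1·row B = (9, 1, −1)   [check: 1·37 − 1·28 = 9]
  28 = 3·9 + 1   → row D = row B − 3·row C = (1, −3, 4)   [check: −3·37 + 4·28 = 1]
  9 = 9·1 + 0   → remainder 0, stop. gcd = 1 (last nonzero row D).
The gcd is 1, so 28 is invertible mod 37. The last nonzero row gives −3·37 + 4·28 = 1, so t = 4. So 28^(−1) ≡ 4 (mod 37). Verify: 28 · 4 = 112 ≡ 1 (mod 37). ✓

Final answer: 28^(−1) ≡ 4 (mod 37)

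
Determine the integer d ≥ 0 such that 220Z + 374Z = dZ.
In the PID Z, (a, b) is generated by gcd(a, b). Compute gcd(374, 220) with the extended Euclidean algorithm, tracking rows (r, s, t) with s·374 + t·220 = r:
  row A: (374, 1, 0)   [1·374 + 0·220 = 374]
  row B: (220, 0, 1)   [0·374 + 1·220 = 220]
  374 = 1·220 + 154   → row C = row A − 1·row B = (154, 1, −1)   [check: 1·374 − 1·220 = 154]
  220 = 1·154 + 66   → row D = row B − 1·row C = (66, −1, 2)   [check: −1·374 + 2·220 = 66]
  154 = 2·66 + 22   → row E = row C − 2·row D = (22, 3, −5)   [check: 3·374 − 5·220 = 22]
  66 = 3·22 + 0   → remainder 0, stop. gcd = 22 (last nonzero row E).
So gcd(220, 374) = 22, with Bézout identity 3·374 − 5·220 = 22. Containment (⊇): the Bézout identity exhibits 22 as an element of (220, 374), giving (22) ⊆ (220, 374). Containment (⊆): since 22 | 220 and 22 | 374 (220 = 22·10, 374 = 22·17), every Z-linear combination of 220 and 374 is divisible by 22, so (220, 374) ⊆ (22). Therefore (220, 374) = (22), d = 22.

Final answer: (220, 374) = (22); d = 22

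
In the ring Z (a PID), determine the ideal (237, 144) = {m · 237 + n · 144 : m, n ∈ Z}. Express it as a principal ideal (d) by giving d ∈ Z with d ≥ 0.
(237, 144) = (3); d = 3

In the PID Z, (a, b) is generated by gcd(a, b). Compute gcd(237, 144) with the extended Euclidean algorithm, tracking rows (r, s, t) with s·237 + t·144 = r:
  row A: (237, 1, 0)   [1·237 + 0·144 = 237]
  row B: (144, 0, 1)   [0·237 + 1·144 = 144]
  237 = 1·144 + 93   → row C = row A − 1·row B = (93, 1, −1)   [check: 1·237 − 1·144 = 93]
  144 = 1·93 + 51   → row D = row B − 1·row C = (51, −1, 2)   [check: −1·237 + 2·144 = 51]
  93 = 1·51 + 42   → row E = row C − 1·row D = (42, 2, −3)   [check: 2·237 − 3·144 = 42]
  51 = 1·42 + 9   → row F = row D − 1·row E = (9, −3, 5)   [check: −3·237 + 5·144 = 9]
  42 = 4·9 + 6   → row G = row E − 4·row F = (6, 14, −23)   [check: 14·237 − 23·144 = 6]
  9 = 1·6 + 3   → row H = row F − 1·row G = (3, −17, 28)   [check: −17·237 + 28·144 = 3]
  6 = 2·3 + 0   → remainder 0, stop. gcd = 3 (last nonzero row H).
So gcd(237, 144) = 3, with Bézout identity −17·237 + 28·144 = 3. Containment (⊇): the Bézout identity exhibits 3 as an element of (237, 144), giving (3) ⊆ (237, 144). Containment (⊆): since 3 | 237 and 3 | 144 (237 = 3·79, 144 = 3·48), every Z-linear combination of 237 and 144 is divisible by 3, so (237, 144) ⊆ (3). Therefore (237, 144) = (3), d = 3.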